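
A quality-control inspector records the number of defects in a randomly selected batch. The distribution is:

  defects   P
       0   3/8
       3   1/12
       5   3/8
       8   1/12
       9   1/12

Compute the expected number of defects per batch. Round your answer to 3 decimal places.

3.542

E[X] = (3/8)·0 + (1/12)·3 + (3/8)·5 + (1/12)·8 + (1/12)·9
     = 85/24 ≈ 3.542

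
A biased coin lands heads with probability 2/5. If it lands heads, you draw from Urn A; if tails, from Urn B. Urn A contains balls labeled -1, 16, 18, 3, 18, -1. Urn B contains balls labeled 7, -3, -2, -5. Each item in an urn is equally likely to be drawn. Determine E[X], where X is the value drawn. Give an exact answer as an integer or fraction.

E[X | Urn A] = (-1 + 16 + 18 + 3 + 18 − 1)/6 = 53/6
E[X | Urn B] = (7 − 3 − 2 − 5)/4 = -3/4
E[X] = (2/5)·53/6 + (3/5)·(-3/4) = 37/12

37/12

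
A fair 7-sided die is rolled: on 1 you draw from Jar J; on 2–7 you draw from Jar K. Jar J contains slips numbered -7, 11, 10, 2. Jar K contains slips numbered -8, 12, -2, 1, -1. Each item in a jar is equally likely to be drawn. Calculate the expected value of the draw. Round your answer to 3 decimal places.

0.914

E[X | Jar J] = (-7 + 11 + 10 + 2)/4 = 4
E[X | Jar K] = (-8 + 12 − 2 + 1 − 1)/5 = 2/5
E[X] = (1/7)·4 + (6/7)·2/5 = 32/35 ≈ 0.914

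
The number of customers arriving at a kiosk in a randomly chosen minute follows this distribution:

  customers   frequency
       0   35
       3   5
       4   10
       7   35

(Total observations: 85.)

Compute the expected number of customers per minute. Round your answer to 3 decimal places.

3.529

Total = 85, so P(customers=0) = 35/85, etc.
E[X] = (7/17)·0 + (1/17)·3 + (2/17)·4 + (7/17)·7
     = 60/17 ≈ 3.529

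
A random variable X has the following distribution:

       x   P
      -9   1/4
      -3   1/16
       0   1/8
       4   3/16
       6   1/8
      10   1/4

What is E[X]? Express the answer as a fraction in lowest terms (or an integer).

E[X] = (1/4)·(-9) + (1/16)·(-3) + (1/8)·0 + (3/16)·4 + (1/8)·6 + (1/4)·10
     = 25/16

25/16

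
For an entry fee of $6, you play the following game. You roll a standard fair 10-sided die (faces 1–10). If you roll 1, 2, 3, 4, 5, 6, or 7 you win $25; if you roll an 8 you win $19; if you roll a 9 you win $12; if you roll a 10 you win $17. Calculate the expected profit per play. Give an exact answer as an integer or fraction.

E[payout] = (1/10)·12 + (1/10)·17 + (1/10)·19 + (7/10)·25 = 223/10
Expected profit = 223/10 − 6 = 163/10

163/10 dollars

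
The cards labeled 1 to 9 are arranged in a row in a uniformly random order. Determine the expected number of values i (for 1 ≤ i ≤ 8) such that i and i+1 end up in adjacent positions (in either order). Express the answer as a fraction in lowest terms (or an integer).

16/9

For each i ∈ {1,…,8}, let Xᵢ = 1 if i and i+1 are adjacent. P(Xᵢ=1) = 2·(9−1)!/9! = 2/9.
By linearity, E[ΣXᵢ] = (8)·(2/9) = 16/9.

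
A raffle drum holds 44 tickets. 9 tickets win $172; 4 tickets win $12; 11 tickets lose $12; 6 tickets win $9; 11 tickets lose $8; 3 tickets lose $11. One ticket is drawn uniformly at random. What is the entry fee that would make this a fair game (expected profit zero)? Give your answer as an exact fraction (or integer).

E[payout] = (9/44)·172 + (4/44)·12 + (11/44)·(-12) + (6/44)·9 + (11/44)·(-8) + (3/44)·(-11) = 127/4
Fair fee = E[payout] = 127/4

127/4 dollars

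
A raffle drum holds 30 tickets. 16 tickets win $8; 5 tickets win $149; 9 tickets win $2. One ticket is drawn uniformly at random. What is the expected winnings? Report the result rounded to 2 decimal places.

$29.70

E[payout] = (16/30)·8 + (5/30)·149 + (9/30)·2 = 297/10
≈ $29.70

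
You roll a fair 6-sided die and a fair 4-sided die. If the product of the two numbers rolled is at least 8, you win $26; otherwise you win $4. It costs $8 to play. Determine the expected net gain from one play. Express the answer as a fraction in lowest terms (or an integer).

E[payout] = (1/2)·4 + (1/2)·26 = 15
Expected profit = 15 − 8 = 7

$7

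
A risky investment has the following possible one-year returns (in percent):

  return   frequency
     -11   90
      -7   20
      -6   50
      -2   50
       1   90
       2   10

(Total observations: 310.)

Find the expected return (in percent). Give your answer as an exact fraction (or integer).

-142/31

Total = 310, so P(return=-11) = 90/310, etc.
E[X] = (9/31)·(-11) + (2/31)·(-7) + (5/31)·(-6) + (5/31)·(-2) + (9/31)·1 + (1/31)·2
     = -142/31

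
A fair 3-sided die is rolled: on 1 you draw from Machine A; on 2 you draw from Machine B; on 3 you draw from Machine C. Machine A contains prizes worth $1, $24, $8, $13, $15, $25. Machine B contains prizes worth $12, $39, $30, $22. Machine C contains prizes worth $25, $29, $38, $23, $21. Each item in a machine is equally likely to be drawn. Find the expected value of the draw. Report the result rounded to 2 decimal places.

$22.43

E[X | Machine A] = (1 + 24 + 8 + 13 + 15 + 25)/6 = 43/3
E[X | Machine B] = (12 + 39 + 30 + 22)/4 = 103/4
E[X | Machine C] = (25 + 29 + 38 + 23 + 21)/5 = 136/5
E[X] = (1/3)·43/3 + (1/3)·103/4 + (1/3)·136/5 = 4037/180 ≈ 22.43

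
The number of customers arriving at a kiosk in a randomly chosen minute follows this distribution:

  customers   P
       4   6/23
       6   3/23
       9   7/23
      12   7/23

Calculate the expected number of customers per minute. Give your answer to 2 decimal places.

E[X] = (6/23)·4 + (3/23)·6 + (7/23)·9 + (7/23)·12
     = 189/23 ≈ 8.22

8.22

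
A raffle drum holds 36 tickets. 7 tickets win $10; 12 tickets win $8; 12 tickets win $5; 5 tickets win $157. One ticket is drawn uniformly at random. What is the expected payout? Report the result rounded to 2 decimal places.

$28.08

E[payout] = (7/36)·10 + (12/36)·8 + (12/36)·5 + (5/36)·157 = 337/12
≈ $28.08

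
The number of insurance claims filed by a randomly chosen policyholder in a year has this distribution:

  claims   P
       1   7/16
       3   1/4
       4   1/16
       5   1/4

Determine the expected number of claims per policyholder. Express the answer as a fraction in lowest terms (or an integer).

43/16

E[X] = (7/16)·1 + (1/4)·3 + (1/16)·4 + (1/4)·5
     = 43/16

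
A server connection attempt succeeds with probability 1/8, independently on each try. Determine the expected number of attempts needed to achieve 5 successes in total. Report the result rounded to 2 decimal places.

40.00

By linearity (sum of 5 independent geometric waits), E[trials] = 5/p = 5/(1/8) = 40.
≈ 40.00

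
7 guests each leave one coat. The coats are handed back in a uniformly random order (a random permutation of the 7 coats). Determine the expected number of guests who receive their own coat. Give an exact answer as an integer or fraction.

1

Let Xᵢ = 1 if person i gets their own coat. For each i, P(Xᵢ=1) = 1/7.
By linearity of expectation, E[X₁+…+X_7] = 7·(1/7) = 1.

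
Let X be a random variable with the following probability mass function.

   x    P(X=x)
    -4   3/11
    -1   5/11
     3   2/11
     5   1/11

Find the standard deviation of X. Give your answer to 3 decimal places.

2.903

E[X] = -6/11, E[X²] = 96/11
Var(X) = E[X²] − (E[X])² = 96/11 − 36/121 = 1020/121
SD(X) = √(1020/121) ≈ 2.903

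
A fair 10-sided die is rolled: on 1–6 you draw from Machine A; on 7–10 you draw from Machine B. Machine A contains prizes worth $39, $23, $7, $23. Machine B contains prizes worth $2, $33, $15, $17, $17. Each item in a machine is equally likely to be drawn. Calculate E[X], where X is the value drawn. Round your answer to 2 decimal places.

$20.52

E[X | Machine A] = (39 + 23 + 7 + 23)/4 = 23
E[X | Machine B] = (2 + 33 + 15 + 17 + 17)/5 = 84/5
E[X] = (3/5)·23 + (2/5)·84/5 = 513/25 ≈ 20.52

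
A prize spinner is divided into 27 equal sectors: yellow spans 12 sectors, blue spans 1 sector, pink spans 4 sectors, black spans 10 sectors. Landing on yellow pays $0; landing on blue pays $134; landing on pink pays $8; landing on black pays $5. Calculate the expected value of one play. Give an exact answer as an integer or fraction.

E[payout] = (12/27)·0 + (1/27)·134 + (4/27)·8 + (10/27)·5 = 8

$8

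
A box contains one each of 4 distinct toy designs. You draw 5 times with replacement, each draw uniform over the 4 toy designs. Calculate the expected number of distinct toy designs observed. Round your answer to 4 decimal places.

3.0508

Let Xⱼ=1 if type j appears at least once. P(Xⱼ=1) = 1 − ((4−1)/4)^5 = 781/1024.
E[#distinct] = 4·781/1024 = 781/256.
≈ 3.0508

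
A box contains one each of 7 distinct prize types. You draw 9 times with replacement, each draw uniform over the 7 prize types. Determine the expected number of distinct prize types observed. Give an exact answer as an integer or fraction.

30275911/5764801

Let Xⱼ=1 if type j appears at least once. P(Xⱼ=1) = 1 − ((7−1)/7)^9 = 30275911/40353607.
E[#distinct] = 7·30275911/40353607 = 30275911/5764801.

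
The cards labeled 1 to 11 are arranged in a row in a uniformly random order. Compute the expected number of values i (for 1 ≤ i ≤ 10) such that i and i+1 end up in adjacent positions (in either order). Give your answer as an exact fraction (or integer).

20/11

For each i ∈ {1,…,10}, let Xᵢ = 1 if i and i+1 are adjacent. P(Xᵢ=1) = 2·(11−1)!/11! = 2/11.
By linearity, E[ΣXᵢ] = (10)·(2/11) = 20/11.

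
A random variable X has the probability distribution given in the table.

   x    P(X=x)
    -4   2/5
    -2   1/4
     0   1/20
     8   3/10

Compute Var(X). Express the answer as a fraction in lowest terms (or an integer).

2651/100

E[X] = (2/5)·(-4) + (1/4)·(-2) + (1/20)·0 + (3/10)·8 = 3/10
E[X²] = (2/5)·16 + (1/4)·4 + (1/20)·0 + (3/10)·64 = 133/5
Var(X) = 133/5 − (3/10)² = 2651/100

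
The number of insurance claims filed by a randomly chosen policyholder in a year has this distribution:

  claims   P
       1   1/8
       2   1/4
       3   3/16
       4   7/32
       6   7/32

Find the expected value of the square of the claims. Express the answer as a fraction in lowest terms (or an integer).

227/16

E[X²] = (1/8)·1 + (1/4)·4 + (3/16)·9 + (7/32)·16 + (7/32)·36
     = 227/16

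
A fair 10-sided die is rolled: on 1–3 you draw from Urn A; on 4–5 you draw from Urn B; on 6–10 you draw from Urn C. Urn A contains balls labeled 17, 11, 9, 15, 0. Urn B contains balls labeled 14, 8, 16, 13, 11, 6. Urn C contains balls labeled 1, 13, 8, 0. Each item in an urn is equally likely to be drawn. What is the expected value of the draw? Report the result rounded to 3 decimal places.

8.137

E[X | Urn A] = (17 + 11 + 9 + 15 + 0)/5 = 52/5
E[X | Urn B] = (14 + 8 + 16 + 13 + 11 + 6)/6 = 34/3
E[X | Urn C] = (1 + 13 + 8 + 0)/4 = 11/2
E[X] = (3/10)·52/5 + (1/5)·34/3 + (1/2)·11/2 = 2441/300 ≈ 8.137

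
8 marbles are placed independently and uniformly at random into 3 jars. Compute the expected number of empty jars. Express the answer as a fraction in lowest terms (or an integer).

256/2187

Let Xⱼ=1 if jar j is empty. P(Xⱼ=1) = ((3-1)/3)^8 = 256/6561.
By linearity, E[#empty] = 3·256/6561 = 256/2187.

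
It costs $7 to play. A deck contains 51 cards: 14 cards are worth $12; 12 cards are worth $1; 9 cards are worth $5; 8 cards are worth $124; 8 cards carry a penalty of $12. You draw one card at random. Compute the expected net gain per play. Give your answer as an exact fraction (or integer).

E[payout] = (14/51)·12 + (12/51)·1 + (9/51)·5 + (8/51)·124 + (8/51)·(-12) = 1121/51
Expected profit = 1121/51 − 7 = 764/51

764/51 dollars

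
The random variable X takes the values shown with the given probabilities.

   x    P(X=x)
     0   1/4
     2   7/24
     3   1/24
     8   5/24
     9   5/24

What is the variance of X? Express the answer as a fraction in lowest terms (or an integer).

219/16

E[X] = (1/4)·0 + (7/24)·2 + (1/24)·3 + (5/24)·8 + (5/24)·9 = 17/4
E[X²] = (1/4)·0 + (7/24)·4 + (1/24)·9 + (5/24)·64 + (5/24)·81 = 127/4
Var(X) = 127/4 − (17/4)² = 219/16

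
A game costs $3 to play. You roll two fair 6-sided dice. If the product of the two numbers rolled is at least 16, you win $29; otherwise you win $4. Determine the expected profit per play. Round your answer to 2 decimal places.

$8.64

E[payout] = (25/36)·4 + (11/36)·29 = 419/36
Expected profit = 419/36 − 3 = 311/36 ≈ $8.64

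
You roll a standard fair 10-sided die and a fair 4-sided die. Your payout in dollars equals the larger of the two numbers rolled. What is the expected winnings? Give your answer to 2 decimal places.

Distribution of the larger of the two numbers rolled: 1 w.p. 1/40, 2 w.p. 3/40, 3 w.p. 1/8, 4 w.p. 7/40, 5 w.p. 1/10, 6 w.p. 1/10, …
E[payout] = (1/40)·1 + (3/40)·2 + (1/8)·3 + (7/40)·4 + (1/10)·5 + (1/10)·6 + (1/10)·7 + (1/10)·8 + (1/10)·9 + (1/10)·10 = 23/4
≈ $5.75

$5.75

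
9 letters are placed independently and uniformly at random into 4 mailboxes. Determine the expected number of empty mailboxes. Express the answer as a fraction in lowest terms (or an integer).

19683/65536

Let Xⱼ=1 if mailbox j is empty. P(Xⱼ=1) = ((4-1)/4)^9 = 19683/262144.
By linearity, E[#empty] = 4·19683/262144 = 19683/65536.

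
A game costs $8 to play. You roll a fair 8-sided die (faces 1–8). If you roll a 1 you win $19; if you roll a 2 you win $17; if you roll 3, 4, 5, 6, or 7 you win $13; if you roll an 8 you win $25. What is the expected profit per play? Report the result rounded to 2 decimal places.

$7.75

E[payout] = (5/8)·13 + (1/8)·17 + (1/8)·19 + (1/8)·25 = 63/4
Expected profit = 63/4 − 8 = 31/4 ≈ $7.75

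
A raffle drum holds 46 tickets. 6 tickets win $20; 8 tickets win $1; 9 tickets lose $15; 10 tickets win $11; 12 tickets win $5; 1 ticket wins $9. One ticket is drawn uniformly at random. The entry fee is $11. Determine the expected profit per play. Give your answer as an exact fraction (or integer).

E[payout] = (6/46)·20 + (8/46)·1 + (9/46)·(-15) + (10/46)·11 + (12/46)·5 + (1/46)·9 = 86/23
Expected profit = 86/23 − 11 = -167/23

-167/23 dollars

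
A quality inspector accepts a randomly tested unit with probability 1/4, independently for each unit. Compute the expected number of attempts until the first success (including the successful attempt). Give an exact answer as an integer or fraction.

4

For a geometric distribution, E[trials] = 1/p = 1/(1/4) = 4.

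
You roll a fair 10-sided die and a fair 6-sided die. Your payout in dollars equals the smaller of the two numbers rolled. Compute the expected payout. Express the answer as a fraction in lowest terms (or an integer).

Distribution of the smaller of the two numbers rolled: 1 w.p. 1/4, 2 w.p. 13/60, 3 w.p. 11/60, 4 w.p. 3/20, 5 w.p. 7/60, 6 w.p. 1/12
E[payout] = (1/4)·1 + (13/60)·2 + (11/60)·3 + (3/20)·4 + (7/60)·5 + (1/12)·6 = 35/12

35/12 dollars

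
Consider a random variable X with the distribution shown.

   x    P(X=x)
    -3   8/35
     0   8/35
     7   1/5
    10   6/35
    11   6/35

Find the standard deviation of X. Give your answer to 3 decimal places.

5.579

E[X] = 151/35, E[X²] = 1741/35
Var(X) = E[X²] − (E[X])² = 1741/35 − 22801/1225 = 38134/1225
SD(X) = √(38134/1225) ≈ 5.579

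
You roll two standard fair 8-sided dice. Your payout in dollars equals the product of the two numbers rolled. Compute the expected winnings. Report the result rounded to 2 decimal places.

Distribution of the product of the two numbers rolled: 1 w.p. 1/64, 2 w.p. 1/32, 3 w.p. 1/32, 4 w.p. 3/64, 5 w.p. 1/32, 6 w.p. 1/16, …
E[payout] = (1/64)·1 + (1/32)·2 + (1/32)·3 + (3/64)·4 + (1/32)·5 + (1/16)·6 + (1/32)·7 + (1/16)·8 + (1/64)·9 + (1/32)·10 + (1/16)·12 + (1/32)·14 + (1/32)·15 + (3/64)·16 + (1/32)·18 + (1/32)·20 + (1/32)·21 + (1/16)·24 + (1/64)·25 + (1/32)·28 + (1/32)·30 + (1/32)·32 + (1/32)·35 + (1/64)·36 + (1/32)·40 + (1/32)·42 + (1/32)·48 + (1/64)·49 + (1/32)·56 + (1/64)·64 = 81/4
≈ $20.25

$20.25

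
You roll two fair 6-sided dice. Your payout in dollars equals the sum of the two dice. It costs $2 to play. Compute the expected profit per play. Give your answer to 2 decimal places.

Distribution of the sum of the two dice: 2 w.p. 1/36, 3 w.p. 1/18, 4 w.p. 1/12, 5 w.p. 1/9, 6 w.p. 5/36, 7 w.p. 1/6, …
E[payout] = (1/36)·2 + (1/18)·3 + (1/12)·4 + (1/9)·5 + (5/36)·6 + (1/6)·7 + (5/36)·8 + (1/9)·9 + (1/12)·10 + (1/18)·11 + (1/36)·12 = 7
Expected profit = 7 − 2 = 5 ≈ $5.00

$5.00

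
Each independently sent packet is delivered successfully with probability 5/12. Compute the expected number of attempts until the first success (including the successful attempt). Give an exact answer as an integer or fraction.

12/5

For a geometric distribution, E[trials] = 1/p = 1/(5/12) = 12/5.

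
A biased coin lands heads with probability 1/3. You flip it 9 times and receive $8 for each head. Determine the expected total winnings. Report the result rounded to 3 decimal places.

$24.000

E[#heads] = 9·1/3 = 3 (linearity over flips).
E[winnings] = 8·3 = 24.
≈ 24.000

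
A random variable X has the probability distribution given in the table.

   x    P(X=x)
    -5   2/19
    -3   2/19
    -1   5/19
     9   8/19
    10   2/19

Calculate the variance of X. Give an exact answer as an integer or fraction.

12458/361

E[X] = (2/19)·(-5) + (2/19)·(-3) + (5/19)·(-1) + (8/19)·9 + (2/19)·10 = 71/19
E[X²] = (2/19)·25 + (2/19)·9 + (5/19)·1 + (8/19)·81 + (2/19)·100 = 921/19
Var(X) = 921/19 − (71/19)² = 12458/361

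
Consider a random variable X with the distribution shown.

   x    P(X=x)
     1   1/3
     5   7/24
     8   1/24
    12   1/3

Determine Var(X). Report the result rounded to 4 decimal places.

20.7760

E[X] = (1/3)·1 + (7/24)·5 + (1/24)·8 + (1/3)·12 = 49/8
E[X²] = (1/3)·1 + (7/24)·25 + (1/24)·64 + (1/3)·144 = 1399/24
Var(X) = 1399/24 − (49/8)² = 3989/192 ≈ 20.7760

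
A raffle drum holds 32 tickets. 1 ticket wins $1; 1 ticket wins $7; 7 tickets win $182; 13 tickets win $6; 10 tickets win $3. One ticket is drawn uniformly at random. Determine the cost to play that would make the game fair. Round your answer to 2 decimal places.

E[payout] = (1/32)·1 + (1/32)·7 + (7/32)·182 + (13/32)·6 + (10/32)·3 = 695/16
Fair fee = E[payout] = 695/16 ≈ $43.44

$43.44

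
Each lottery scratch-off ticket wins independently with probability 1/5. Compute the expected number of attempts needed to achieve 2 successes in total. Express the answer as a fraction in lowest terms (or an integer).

By linearity (sum of 2 independent geometric waits), E[trials] = 2/p = 2/(1/5) = 10.

10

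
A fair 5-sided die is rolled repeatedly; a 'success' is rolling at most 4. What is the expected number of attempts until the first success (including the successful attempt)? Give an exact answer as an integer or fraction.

For a geometric distribution, E[trials] = 1/p = 1/(4/5) = 5/4.

5/4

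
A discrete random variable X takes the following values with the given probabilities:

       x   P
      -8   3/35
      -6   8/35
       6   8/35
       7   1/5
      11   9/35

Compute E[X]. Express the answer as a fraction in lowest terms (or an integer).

E[X] = (3/35)·(-8) + (8/35)·(-6) + (8/35)·6 + (1/5)·7 + (9/35)·11
     = 124/35

124/35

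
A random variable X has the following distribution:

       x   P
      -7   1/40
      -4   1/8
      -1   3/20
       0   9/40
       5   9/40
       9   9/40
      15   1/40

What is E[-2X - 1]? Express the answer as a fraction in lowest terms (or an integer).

E[-2x-1] = (1/40)·13 + (1/8)·7 + (3/20)·1 + (9/40)·(-1) + (9/40)·(-11) + (9/40)·(-19) + (1/40)·(-31)
     = -32/5

-32/5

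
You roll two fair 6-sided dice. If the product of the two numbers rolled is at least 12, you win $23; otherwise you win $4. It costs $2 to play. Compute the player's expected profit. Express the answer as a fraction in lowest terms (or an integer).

395/36 dollars

E[payout] = (19/36)·4 + (17/36)·23 = 467/36
Expected profit = 467/36 − 2 = 395/36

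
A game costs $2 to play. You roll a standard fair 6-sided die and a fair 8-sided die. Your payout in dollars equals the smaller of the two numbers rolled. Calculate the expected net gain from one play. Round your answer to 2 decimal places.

$0.77

Distribution of the smaller of the two numbers rolled: 1 w.p. 13/48, 2 w.p. 11/48, 3 w.p. 3/16, 4 w.p. 7/48, 5 w.p. 5/48, 6 w.p. 1/16
E[payout] = (13/48)·1 + (11/48)·2 + (3/16)·3 + (7/48)·4 + (5/48)·5 + (1/16)·6 = 133/48
Expected profit = 133/48 − 2 = 37/48 ≈ $0.77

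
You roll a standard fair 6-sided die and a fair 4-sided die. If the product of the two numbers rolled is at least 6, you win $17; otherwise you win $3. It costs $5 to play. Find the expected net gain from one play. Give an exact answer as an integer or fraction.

27/4 dollars

E[payout] = (3/8)·3 + (5/8)·17 = 47/4
Expected profit = 47/4 − 5 = 27/4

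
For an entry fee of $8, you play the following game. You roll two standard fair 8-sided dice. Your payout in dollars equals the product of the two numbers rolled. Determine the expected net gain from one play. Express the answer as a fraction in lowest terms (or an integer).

49/4 dollars

Distribution of the product of the two numbers rolled: 1 w.p. 1/64, 2 w.p. 1/32, 3 w.p. 1/32, 4 w.p. 3/64, 5 w.p. 1/32, 6 w.p. 1/16, …
E[payout] = (1/64)·1 + (1/32)·2 + (1/32)·3 + (3/64)·4 + (1/32)·5 + (1/16)·6 + (1/32)·7 + (1/16)·8 + (1/64)·9 + (1/32)·10 + (1/16)·12 + (1/32)·14 + (1/32)·15 + (3/64)·16 + (1/32)·18 + (1/32)·20 + (1/32)·21 + (1/16)·24 + (1/64)·25 + (1/32)·28 + (1/32)·30 + (1/32)·32 + (1/32)·35 + (1/64)·36 + (1/32)·40 + (1/32)·42 + (1/32)·48 + (1/64)·49 + (1/32)·56 + (1/64)·64 = 81/4
Expected profit = 81/4 − 8 = 49/4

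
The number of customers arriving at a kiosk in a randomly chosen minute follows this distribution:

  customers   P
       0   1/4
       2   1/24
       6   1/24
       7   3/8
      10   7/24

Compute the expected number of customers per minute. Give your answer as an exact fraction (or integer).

47/8

E[X] = (1/4)·0 + (1/24)·2 + (1/24)·6 + (3/8)·7 + (7/24)·10
     = 47/8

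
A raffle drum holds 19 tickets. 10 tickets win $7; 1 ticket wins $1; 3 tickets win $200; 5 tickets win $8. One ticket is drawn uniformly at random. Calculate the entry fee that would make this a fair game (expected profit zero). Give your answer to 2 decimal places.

$37.42

E[payout] = (10/19)·7 + (1/19)·1 + (3/19)·200 + (5/19)·8 = 711/19
Fair fee = E[payout] = 711/19 ≈ $37.42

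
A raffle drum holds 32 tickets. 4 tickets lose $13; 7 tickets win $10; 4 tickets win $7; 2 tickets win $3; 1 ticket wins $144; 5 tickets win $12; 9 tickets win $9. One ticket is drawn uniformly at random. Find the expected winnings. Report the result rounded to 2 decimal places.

$10.53

E[payout] = (4/32)·(-13) + (7/32)·10 + (4/32)·7 + (2/32)·3 + (1/32)·144 + (5/32)·12 + (9/32)·9 = 337/32
≈ $10.53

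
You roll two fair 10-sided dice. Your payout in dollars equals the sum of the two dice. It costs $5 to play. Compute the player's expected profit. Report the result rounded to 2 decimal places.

$6.00

Distribution of the sum of the two dice: 2 w.p. 1/100, 3 w.p. 1/50, 4 w.p. 3/100, 5 w.p. 1/25, 6 w.p. 1/20, 7 w.p. 3/50, …
E[payout] = (1/100)·2 + (1/50)·3 + (3/100)·4 + (1/25)·5 + (1/20)·6 + (3/50)·7 + (7/100)·8 + (2/25)·9 + (9/100)·10 + (1/10)·11 + (9/100)·12 + (2/25)·13 + (7/100)·14 + (3/50)·15 + (1/20)·16 + (1/25)·17 + (3/100)·18 + (1/50)·19 + (1/100)·20 = 11
Expected profit = 11 − 5 = 6 ≈ $6.00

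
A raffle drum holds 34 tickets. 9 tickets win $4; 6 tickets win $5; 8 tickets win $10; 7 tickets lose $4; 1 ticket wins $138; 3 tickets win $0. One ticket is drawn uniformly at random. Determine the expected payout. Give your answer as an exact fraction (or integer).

128/17 dollars

E[payout] = (9/34)·4 + (6/34)·5 + (8/34)·10 + (7/34)·(-4) + (1/34)·138 + (3/34)·0 = 128/17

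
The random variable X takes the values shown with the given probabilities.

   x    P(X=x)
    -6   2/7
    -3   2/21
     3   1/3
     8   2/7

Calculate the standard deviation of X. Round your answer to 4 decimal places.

5.5476

E[X] = 9/7, E[X²] = 227/7
Var(X) = E[X²] − (E[X])² = 227/7 − 81/49 = 1508/49
SD(X) = √(1508/49) ≈ 5.5476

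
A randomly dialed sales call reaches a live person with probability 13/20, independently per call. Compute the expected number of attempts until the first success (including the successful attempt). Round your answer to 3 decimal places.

For a geometric distribution, E[trials] = 1/p = 1/(13/20) = 20/13.
≈ 1.538

1.538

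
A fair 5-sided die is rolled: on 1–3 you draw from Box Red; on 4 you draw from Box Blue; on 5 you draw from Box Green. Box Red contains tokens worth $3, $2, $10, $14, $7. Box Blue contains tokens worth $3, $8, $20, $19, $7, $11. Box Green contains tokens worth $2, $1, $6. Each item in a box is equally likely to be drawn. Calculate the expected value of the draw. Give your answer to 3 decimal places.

$7.187

E[X | Box Red] = (3 + 2 + 10 + 14 + 7)/5 = 36/5
E[X | Box Blue] = (3 + 8 + 20 + 19 + 7 + 11)/6 = 34/3
E[X | Box Green] = (2 + 1 + 6)/3 = 3
E[X] = (3/5)·36/5 + (1/5)·34/3 + (1/5)·3 = 539/75 ≈ 7.187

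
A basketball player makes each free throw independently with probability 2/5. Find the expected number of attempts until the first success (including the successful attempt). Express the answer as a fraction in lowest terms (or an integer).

5/2

For a geometric distribution, E[trials] = 1/p = 1/(2/5) = 5/2.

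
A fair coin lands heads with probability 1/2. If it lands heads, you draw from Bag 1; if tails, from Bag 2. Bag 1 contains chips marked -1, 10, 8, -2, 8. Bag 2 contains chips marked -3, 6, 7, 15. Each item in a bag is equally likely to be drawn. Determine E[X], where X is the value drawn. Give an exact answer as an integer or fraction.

217/40

E[X | Bag 1] = (-1 + 10 + 8 − 2 + 8)/5 = 23/5
E[X | Bag 2] = (-3 + 6 + 7 + 15)/4 = 25/4
E[X] = (1/2)·23/5 + (1/2)·25/4 = 217/40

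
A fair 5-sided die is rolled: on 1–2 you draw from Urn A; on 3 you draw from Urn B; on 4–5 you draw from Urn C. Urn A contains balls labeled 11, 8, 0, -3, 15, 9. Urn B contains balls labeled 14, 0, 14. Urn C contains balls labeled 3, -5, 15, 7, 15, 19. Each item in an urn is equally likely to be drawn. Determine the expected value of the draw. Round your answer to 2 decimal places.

E[X | Urn A] = (11 + 8 + 0 − 3 + 15 + 9)/6 = 20/3
E[X | Urn B] = (14 + 0 + 14)/3 = 28/3
E[X | Urn C] = (3 − 5 + 15 + 7 + 15 + 19)/6 = 9
E[X] = (2/5)·20/3 + (1/5)·28/3 + (2/5)·9 = 122/15 ≈ 8.13

8.13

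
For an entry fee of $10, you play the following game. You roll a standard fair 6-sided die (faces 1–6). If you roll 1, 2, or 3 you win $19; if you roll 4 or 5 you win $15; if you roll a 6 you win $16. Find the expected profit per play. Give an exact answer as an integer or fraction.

43/6 dollars

E[payout] = (1/3)·15 + (1/6)·16 + (1/2)·19 = 103/6
Expected profit = 103/6 − 10 = 43/6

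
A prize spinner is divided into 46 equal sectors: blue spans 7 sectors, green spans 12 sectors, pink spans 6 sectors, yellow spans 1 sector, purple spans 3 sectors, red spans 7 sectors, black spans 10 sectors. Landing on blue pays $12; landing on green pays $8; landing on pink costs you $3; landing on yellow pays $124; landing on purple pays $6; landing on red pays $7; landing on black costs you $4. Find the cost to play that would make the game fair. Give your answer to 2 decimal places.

$6.80

E[payout] = (7/46)·12 + (12/46)·8 + (6/46)·(-3) + (1/46)·124 + (3/46)·6 + (7/46)·7 + (10/46)·(-4) = 313/46
Fair fee = E[payout] = 313/46 ≈ $6.80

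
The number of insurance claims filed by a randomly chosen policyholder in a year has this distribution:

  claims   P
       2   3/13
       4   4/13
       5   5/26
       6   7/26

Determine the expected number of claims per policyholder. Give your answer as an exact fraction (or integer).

111/26

E[X] = (3/13)·2 + (4/13)·4 + (5/26)·5 + (7/26)·6
     = 111/26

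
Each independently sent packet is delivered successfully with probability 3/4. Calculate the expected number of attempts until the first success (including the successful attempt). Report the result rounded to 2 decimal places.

For a geometric distribution, E[trials] = 1/p = 1/(3/4) = 4/3.
≈ 1.33

1.33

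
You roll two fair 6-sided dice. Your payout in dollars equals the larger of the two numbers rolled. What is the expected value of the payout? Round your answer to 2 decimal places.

$4.47

Distribution of the larger of the two numbers rolled: 1 w.p. 1/36, 2 w.p. 1/12, 3 w.p. 5/36, 4 w.p. 7/36, 5 w.p. 1/4, 6 w.p. 11/36
E[payout] = (1/36)·1 + (1/12)·2 + (5/36)·3 + (7/36)·4 + (1/4)·5 + (11/36)·6 = 161/36
≈ $4.47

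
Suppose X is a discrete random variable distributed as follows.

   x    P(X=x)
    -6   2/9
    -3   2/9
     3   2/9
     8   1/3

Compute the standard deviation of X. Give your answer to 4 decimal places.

E[X] = 4/3, E[X²] = 100/3
Var(X) = E[X²] − (E[X])² = 100/3 − 16/9 = 284/9
SD(X) = √(284/9) ≈ 5.6174

5.6174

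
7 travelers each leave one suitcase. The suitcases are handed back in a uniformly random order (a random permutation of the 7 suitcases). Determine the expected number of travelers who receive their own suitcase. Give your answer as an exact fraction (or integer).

Let Xᵢ = 1 if person i gets their own suitcase. For each i, P(Xᵢ=1) = 1/7.
By linearity of expectation, E[X₁+…+X_7] = 7·(1/7) = 1.

1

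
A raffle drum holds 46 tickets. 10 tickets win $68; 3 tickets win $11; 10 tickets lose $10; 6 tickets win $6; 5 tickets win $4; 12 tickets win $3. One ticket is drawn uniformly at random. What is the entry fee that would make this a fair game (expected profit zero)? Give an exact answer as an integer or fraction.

E[payout] = (10/46)·68 + (3/46)·11 + (10/46)·(-10) + (6/46)·6 + (5/46)·4 + (12/46)·3 = 705/46
Fair fee = E[payout] = 705/46

705/46 dollars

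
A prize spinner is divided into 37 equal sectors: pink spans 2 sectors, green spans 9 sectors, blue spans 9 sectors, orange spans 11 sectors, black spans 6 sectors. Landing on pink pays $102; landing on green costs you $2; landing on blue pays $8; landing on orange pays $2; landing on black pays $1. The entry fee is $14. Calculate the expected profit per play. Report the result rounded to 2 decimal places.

E[payout] = (2/37)·102 + (9/37)·(-2) + (9/37)·8 + (11/37)·2 + (6/37)·1 = 286/37
Expected profit = 286/37 − 14 = -232/37 ≈ -$6.27

-$6.27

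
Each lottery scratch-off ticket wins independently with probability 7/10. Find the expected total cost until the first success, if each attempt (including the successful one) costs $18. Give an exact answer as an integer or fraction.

180/7 dollars

E[#attempts] = 1/p = 10/7; E[cost] = 18·10/7 = 180/7.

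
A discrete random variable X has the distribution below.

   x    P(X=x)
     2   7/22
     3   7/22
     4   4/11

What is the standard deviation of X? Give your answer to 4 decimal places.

E[X] = 67/22, E[X²] = 219/22
Var(X) = E[X²] − (E[X])² = 219/22 − 4489/484 = 329/484
SD(X) = √(329/484) ≈ 0.8245

0.8245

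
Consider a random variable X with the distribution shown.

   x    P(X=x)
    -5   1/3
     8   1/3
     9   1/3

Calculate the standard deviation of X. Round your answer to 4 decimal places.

6.3770

E[X] = 4, E[X²] = 170/3
Var(X) = E[X²] − (E[X])² = 170/3 − 16 = 122/3
SD(X) = √(122/3) ≈ 6.3770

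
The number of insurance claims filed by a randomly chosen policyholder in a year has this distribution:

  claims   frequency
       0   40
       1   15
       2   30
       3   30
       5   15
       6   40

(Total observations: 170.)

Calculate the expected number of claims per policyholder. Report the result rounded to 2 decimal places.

2.82

Total = 170, so P(claims=0) = 40/170, etc.
E[X] = (4/17)·0 + (3/34)·1 + (3/17)·2 + (3/17)·3 + (3/34)·5 + (4/17)·6
     = 48/17 ≈ 2.82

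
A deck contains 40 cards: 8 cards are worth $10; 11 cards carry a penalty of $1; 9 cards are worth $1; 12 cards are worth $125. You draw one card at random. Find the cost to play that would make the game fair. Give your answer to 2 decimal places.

$39.45

E[payout] = (8/40)·10 + (11/40)·(-1) + (9/40)·1 + (12/40)·125 = 789/20
Fair fee = E[payout] = 789/20 ≈ $39.45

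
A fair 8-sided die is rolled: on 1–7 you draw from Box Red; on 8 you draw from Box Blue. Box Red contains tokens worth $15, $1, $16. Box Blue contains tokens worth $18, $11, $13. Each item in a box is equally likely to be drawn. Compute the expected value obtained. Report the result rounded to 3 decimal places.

$11.083

E[X | Box Red] = (15 + 1 + 16)/3 = 32/3
E[X | Box Blue] = (18 + 11 + 13)/3 = 14
E[X] = (7/8)·32/3 + (1/8)·14 = 133/12 ≈ 11.083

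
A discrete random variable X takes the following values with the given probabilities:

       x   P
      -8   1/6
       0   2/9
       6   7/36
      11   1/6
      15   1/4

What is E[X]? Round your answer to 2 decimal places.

5.42

E[X] = (1/6)·(-8) + (2/9)·0 + (7/36)·6 + (1/6)·11 + (1/4)·15
     = 65/12 ≈ 5.42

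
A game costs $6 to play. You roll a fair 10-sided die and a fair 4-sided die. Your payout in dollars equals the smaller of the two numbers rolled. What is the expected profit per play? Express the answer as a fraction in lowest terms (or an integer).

-15/4 dollars

Distribution of the smaller of the two numbers rolled: 1 w.p. 13/40, 2 w.p. 11/40, 3 w.p. 9/40, 4 w.p. 7/40
E[payout] = (13/40)·1 + (11/40)·2 + (9/40)·3 + (7/40)·4 = 9/4
Expected profit = 9/4 − 6 = -15/4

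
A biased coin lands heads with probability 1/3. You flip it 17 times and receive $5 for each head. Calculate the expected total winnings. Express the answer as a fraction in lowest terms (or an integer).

E[#heads] = 17·1/3 = 17/3 (linearity over flips).
E[winnings] = 5·17/3 = 85/3.

85/3 dollars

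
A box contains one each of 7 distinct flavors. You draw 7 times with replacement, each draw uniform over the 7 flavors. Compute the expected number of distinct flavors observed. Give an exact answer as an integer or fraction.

543607/117649

Let Xⱼ=1 if type j appears at least once. P(Xⱼ=1) = 1 − ((7−1)/7)^7 = 543607/823543.
E[#distinct] = 7·543607/823543 = 543607/117649.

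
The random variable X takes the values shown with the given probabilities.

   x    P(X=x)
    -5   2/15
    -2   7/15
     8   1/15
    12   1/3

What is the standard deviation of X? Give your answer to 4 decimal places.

E[X] = 44/15, E[X²] = 862/15
Var(X) = E[X²] − (E[X])² = 862/15 − 1936/225 = 10994/225
SD(X) = √(10994/225) ≈ 6.9902

6.9902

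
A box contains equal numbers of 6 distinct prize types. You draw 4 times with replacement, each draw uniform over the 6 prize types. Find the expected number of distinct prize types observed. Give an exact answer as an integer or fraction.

671/216

Let Xⱼ=1 if type j appears at least once. P(Xⱼ=1) = 1 − ((6−1)/6)^4 = 671/1296.
E[#distinct] = 6·671/1296 = 671/216.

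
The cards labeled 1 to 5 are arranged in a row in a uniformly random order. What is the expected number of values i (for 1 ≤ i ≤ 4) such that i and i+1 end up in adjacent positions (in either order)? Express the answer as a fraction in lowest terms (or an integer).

For each i ∈ {1,…,4}, let Xᵢ = 1 if i and i+1 are adjacent. P(Xᵢ=1) = 2·(5−1)!/5! = 2/5.
By linearity, E[ΣXᵢ] = (4)·(2/5) = 8/5.

8/5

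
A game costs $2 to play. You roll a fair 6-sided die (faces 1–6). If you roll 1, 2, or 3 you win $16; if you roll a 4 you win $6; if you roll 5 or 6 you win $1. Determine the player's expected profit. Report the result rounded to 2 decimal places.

E[payout] = (1/3)·1 + (1/6)·6 + (1/2)·16 = 28/3
Expected profit = 28/3 − 2 = 22/3 ≈ $7.33

$7.33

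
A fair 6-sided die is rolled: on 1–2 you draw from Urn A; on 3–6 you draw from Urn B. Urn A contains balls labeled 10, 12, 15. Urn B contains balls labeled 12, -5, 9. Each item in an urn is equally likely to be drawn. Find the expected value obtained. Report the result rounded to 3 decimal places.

7.667

E[X | Urn A] = (10 + 12 + 15)/3 = 37/3
E[X | Urn B] = (12 − 5 + 9)/3 = 16/3
E[X] = (1/3)·37/3 + (2/3)·16/3 = 23/3 ≈ 7.667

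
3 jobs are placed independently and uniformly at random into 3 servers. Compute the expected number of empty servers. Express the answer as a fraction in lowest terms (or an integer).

Let Xⱼ=1 if server j is empty. P(Xⱼ=1) = ((3-1)/3)^3 = 8/27.
By linearity, E[#empty] = 3·8/27 = 8/9.

8/9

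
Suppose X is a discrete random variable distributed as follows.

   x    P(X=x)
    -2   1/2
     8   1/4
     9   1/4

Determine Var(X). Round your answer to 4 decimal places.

27.6875

E[X] = (1/2)·(-2) + (1/4)·8 + (1/4)·9 = 13/4
E[X²] = (1/2)·4 + (1/4)·64 + (1/4)·81 = 153/4
Var(X) = 153/4 − (13/4)² = 443/16 ≈ 27.6875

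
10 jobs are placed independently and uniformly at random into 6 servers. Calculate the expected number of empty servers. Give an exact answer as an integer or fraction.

9765625/10077696

Let Xⱼ=1 if server j is empty. P(Xⱼ=1) = ((6-1)/6)^10 = 9765625/60466176.
By linearity, E[#empty] = 6·9765625/60466176 = 9765625/10077696.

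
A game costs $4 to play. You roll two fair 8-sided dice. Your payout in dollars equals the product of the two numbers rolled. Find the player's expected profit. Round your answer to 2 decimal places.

$16.25

Distribution of the product of the two numbers rolled: 1 w.p. 1/64, 2 w.p. 1/32, 3 w.p. 1/32, 4 w.p. 3/64, 5 w.p. 1/32, 6 w.p. 1/16, …
E[payout] = (1/64)·1 + (1/32)·2 + (1/32)·3 + (3/64)·4 + (1/32)·5 + (1/16)·6 + (1/32)·7 + (1/16)·8 + (1/64)·9 + (1/32)·10 + (1/16)·12 + (1/32)·14 + (1/32)·15 + (3/64)·16 + (1/32)·18 + (1/32)·20 + (1/32)·21 + (1/16)·24 + (1/64)·25 + (1/32)·28 + (1/32)·30 + (1/32)·32 + (1/32)·35 + (1/64)·36 + (1/32)·40 + (1/32)·42 + (1/32)·48 + (1/64)·49 + (1/32)·56 + (1/64)·64 = 81/4
Expected profit = 81/4 − 4 = 65/4 ≈ $16.25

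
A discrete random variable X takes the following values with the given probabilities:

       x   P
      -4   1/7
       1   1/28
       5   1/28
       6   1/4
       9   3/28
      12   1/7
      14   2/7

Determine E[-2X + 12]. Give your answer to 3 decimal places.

E[-2x+12] = (1/7)·20 + (1/28)·10 + (1/28)·2 + (1/4)·0 + (3/28)·(-6) + (1/7)·(-12) + (2/7)·(-16)
     = -51/14 ≈ -3.643

-3.643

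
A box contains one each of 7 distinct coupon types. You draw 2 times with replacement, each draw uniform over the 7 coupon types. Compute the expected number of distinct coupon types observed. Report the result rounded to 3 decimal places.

Let Xⱼ=1 if type j appears at least once. P(Xⱼ=1) = 1 − ((7−1)/7)^2 = 13/49.
E[#distinct] = 7·13/49 = 13/7.
≈ 1.857

1.857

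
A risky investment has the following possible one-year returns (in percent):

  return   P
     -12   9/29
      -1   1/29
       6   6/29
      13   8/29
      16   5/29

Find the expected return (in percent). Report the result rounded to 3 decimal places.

3.828

E[X] = (9/29)·(-12) + (1/29)·(-1) + (6/29)·6 + (8/29)·13 + (5/29)·16
     = 111/29 ≈ 3.828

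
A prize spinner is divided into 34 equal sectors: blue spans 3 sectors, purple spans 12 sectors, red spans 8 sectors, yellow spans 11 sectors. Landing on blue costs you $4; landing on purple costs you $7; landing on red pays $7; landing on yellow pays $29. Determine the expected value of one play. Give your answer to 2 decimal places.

E[payout] = (3/34)·(-4) + (12/34)·(-7) + (8/34)·7 + (11/34)·29 = 279/34
≈ $8.21

$8.21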